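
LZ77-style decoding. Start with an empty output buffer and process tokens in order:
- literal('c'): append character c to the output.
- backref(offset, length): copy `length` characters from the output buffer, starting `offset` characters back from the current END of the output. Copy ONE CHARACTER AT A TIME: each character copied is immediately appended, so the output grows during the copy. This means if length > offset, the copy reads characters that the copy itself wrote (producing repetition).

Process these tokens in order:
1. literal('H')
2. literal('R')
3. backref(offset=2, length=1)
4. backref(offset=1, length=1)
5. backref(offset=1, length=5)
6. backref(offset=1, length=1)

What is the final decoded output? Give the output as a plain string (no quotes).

Answer: HRHHHHHHHH

Derivation:
Token 1: literal('H'). Output: "H"
Token 2: literal('R'). Output: "HR"
Token 3: backref(off=2, len=1). Copied 'H' from pos 0. Output: "HRH"
Token 4: backref(off=1, len=1). Copied 'H' from pos 2. Output: "HRHH"
Token 5: backref(off=1, len=5) (overlapping!). Copied 'HHHHH' from pos 3. Output: "HRHHHHHHH"
Token 6: backref(off=1, len=1). Copied 'H' from pos 8. Output: "HRHHHHHHHH"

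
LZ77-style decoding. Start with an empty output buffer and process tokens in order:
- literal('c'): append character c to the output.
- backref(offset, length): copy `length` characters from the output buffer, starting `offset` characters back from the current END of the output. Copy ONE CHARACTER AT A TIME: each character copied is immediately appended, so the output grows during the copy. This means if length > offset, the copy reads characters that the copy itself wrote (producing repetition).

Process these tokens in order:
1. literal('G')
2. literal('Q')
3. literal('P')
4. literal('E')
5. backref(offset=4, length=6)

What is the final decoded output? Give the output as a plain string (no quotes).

Answer: GQPEGQPEGQ

Derivation:
Token 1: literal('G'). Output: "G"
Token 2: literal('Q'). Output: "GQ"
Token 3: literal('P'). Output: "GQP"
Token 4: literal('E'). Output: "GQPE"
Token 5: backref(off=4, len=6) (overlapping!). Copied 'GQPEGQ' from pos 0. Output: "GQPEGQPEGQ"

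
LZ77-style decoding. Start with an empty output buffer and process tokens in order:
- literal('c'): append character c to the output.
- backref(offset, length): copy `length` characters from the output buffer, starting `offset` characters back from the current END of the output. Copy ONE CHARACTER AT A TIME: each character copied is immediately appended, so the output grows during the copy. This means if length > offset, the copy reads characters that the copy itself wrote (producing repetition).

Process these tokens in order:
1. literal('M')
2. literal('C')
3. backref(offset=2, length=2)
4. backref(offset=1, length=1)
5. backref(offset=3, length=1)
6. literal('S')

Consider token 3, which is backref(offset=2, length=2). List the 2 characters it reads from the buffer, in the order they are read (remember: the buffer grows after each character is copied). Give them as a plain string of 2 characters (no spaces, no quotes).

Answer: MC

Derivation:
Token 1: literal('M'). Output: "M"
Token 2: literal('C'). Output: "MC"
Token 3: backref(off=2, len=2). Buffer before: "MC" (len 2)
  byte 1: read out[0]='M', append. Buffer now: "MCM"
  byte 2: read out[1]='C', append. Buffer now: "MCMC"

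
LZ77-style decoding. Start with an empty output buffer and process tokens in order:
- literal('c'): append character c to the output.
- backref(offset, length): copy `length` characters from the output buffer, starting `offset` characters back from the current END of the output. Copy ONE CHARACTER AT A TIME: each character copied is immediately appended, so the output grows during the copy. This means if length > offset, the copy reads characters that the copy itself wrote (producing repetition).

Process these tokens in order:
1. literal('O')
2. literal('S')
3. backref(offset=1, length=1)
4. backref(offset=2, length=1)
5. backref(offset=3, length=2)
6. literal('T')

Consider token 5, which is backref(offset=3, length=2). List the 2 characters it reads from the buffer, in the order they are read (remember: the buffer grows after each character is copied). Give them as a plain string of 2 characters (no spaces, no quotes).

Answer: SS

Derivation:
Token 1: literal('O'). Output: "O"
Token 2: literal('S'). Output: "OS"
Token 3: backref(off=1, len=1). Copied 'S' from pos 1. Output: "OSS"
Token 4: backref(off=2, len=1). Copied 'S' from pos 1. Output: "OSSS"
Token 5: backref(off=3, len=2). Buffer before: "OSSS" (len 4)
  byte 1: read out[1]='S', append. Buffer now: "OSSSS"
  byte 2: read out[2]='S', append. Buffer now: "OSSSSS"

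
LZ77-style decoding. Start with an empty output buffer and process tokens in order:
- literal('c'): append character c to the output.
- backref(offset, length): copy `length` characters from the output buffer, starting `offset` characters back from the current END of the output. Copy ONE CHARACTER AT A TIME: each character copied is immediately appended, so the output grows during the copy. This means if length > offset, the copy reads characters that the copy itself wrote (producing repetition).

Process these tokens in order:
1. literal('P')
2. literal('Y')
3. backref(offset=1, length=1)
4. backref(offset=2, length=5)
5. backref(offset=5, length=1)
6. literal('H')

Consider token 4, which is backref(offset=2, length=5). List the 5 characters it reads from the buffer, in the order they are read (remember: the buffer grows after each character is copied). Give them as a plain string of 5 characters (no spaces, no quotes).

Token 1: literal('P'). Output: "P"
Token 2: literal('Y'). Output: "PY"
Token 3: backref(off=1, len=1). Copied 'Y' from pos 1. Output: "PYY"
Token 4: backref(off=2, len=5). Buffer before: "PYY" (len 3)
  byte 1: read out[1]='Y', append. Buffer now: "PYYY"
  byte 2: read out[2]='Y', append. Buffer now: "PYYYY"
  byte 3: read out[3]='Y', append. Buffer now: "PYYYYY"
  byte 4: read out[4]='Y', append. Buffer now: "PYYYYYY"
  byte 5: read out[5]='Y', append. Buffer now: "PYYYYYYY"

Answer: YYYYY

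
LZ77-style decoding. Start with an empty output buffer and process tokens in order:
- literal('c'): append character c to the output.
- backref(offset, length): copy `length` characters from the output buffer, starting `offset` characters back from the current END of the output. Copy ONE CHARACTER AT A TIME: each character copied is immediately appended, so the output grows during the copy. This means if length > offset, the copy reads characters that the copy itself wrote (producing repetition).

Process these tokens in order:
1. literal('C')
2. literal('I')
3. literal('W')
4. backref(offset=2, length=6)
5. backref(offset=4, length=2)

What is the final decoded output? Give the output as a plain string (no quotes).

Answer: CIWIWIWIWIW

Derivation:
Token 1: literal('C'). Output: "C"
Token 2: literal('I'). Output: "CI"
Token 3: literal('W'). Output: "CIW"
Token 4: backref(off=2, len=6) (overlapping!). Copied 'IWIWIW' from pos 1. Output: "CIWIWIWIW"
Token 5: backref(off=4, len=2). Copied 'IW' from pos 5. Output: "CIWIWIWIWIW"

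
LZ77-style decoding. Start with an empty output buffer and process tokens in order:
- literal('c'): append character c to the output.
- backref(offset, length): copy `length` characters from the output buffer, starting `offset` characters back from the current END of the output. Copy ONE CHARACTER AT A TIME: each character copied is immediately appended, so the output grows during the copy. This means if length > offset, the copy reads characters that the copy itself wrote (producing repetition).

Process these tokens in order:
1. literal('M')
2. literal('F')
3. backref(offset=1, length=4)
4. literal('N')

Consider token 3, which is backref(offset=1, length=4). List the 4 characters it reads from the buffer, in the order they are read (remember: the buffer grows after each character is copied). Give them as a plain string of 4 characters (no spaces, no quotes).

Answer: FFFF

Derivation:
Token 1: literal('M'). Output: "M"
Token 2: literal('F'). Output: "MF"
Token 3: backref(off=1, len=4). Buffer before: "MF" (len 2)
  byte 1: read out[1]='F', append. Buffer now: "MFF"
  byte 2: read out[2]='F', append. Buffer now: "MFFF"
  byte 3: read out[3]='F', append. Buffer now: "MFFFF"
  byte 4: read out[4]='F', append. Buffer now: "MFFFFF"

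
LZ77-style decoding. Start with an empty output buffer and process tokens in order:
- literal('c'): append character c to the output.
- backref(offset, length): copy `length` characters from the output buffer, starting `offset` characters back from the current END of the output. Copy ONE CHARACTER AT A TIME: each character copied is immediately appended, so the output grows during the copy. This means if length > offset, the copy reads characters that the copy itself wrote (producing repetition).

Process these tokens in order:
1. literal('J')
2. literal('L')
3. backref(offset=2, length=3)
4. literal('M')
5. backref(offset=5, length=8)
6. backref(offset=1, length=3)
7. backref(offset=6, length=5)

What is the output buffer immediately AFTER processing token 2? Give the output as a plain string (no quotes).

Answer: JL

Derivation:
Token 1: literal('J'). Output: "J"
Token 2: literal('L'). Output: "JL"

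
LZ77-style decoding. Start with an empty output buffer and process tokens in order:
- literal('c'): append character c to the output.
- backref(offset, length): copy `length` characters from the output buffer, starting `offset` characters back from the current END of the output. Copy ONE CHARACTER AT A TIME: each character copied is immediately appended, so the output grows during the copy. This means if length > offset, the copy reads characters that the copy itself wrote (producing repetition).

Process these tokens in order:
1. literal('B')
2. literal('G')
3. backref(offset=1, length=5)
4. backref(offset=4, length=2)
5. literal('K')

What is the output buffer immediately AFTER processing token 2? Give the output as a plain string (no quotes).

Token 1: literal('B'). Output: "B"
Token 2: literal('G'). Output: "BG"

Answer: BG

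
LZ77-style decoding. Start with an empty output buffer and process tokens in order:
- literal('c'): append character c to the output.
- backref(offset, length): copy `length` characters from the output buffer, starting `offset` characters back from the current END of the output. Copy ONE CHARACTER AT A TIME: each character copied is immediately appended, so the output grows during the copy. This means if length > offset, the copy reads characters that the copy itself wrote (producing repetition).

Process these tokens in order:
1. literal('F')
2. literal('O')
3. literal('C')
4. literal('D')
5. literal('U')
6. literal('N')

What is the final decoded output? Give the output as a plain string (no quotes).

Answer: FOCDUN

Derivation:
Token 1: literal('F'). Output: "F"
Token 2: literal('O'). Output: "FO"
Token 3: literal('C'). Output: "FOC"
Token 4: literal('D'). Output: "FOCD"
Token 5: literal('U'). Output: "FOCDU"
Token 6: literal('N'). Output: "FOCDUN"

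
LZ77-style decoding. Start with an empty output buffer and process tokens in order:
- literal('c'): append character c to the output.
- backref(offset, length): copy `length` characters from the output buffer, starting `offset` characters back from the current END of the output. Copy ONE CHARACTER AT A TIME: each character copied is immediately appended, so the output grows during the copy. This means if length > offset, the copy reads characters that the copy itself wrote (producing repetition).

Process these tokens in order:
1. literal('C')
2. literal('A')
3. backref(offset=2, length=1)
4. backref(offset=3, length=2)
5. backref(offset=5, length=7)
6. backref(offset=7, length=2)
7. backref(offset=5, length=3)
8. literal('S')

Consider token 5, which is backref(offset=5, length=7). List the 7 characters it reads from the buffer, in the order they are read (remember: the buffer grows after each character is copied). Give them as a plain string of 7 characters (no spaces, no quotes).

Answer: CACCACA

Derivation:
Token 1: literal('C'). Output: "C"
Token 2: literal('A'). Output: "CA"
Token 3: backref(off=2, len=1). Copied 'C' from pos 0. Output: "CAC"
Token 4: backref(off=3, len=2). Copied 'CA' from pos 0. Output: "CACCA"
Token 5: backref(off=5, len=7). Buffer before: "CACCA" (len 5)
  byte 1: read out[0]='C', append. Buffer now: "CACCAC"
  byte 2: read out[1]='A', append. Buffer now: "CACCACA"
  byte 3: read out[2]='C', append. Buffer now: "CACCACAC"
  byte 4: read out[3]='C', append. Buffer now: "CACCACACC"
  byte 5: read out[4]='A', append. Buffer now: "CACCACACCA"
  byte 6: read out[5]='C', append. Buffer now: "CACCACACCAC"
  byte 7: read out[6]='A', append. Buffer now: "CACCACACCACA"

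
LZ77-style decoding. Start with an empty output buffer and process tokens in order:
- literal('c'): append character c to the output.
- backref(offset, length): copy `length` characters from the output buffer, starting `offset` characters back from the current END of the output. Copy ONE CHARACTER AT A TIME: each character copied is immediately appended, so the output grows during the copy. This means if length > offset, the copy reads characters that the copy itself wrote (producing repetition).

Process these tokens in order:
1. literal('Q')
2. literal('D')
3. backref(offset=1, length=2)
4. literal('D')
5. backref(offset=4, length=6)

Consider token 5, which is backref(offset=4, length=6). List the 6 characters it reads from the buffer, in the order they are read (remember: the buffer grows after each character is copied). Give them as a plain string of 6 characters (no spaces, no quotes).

Answer: DDDDDD

Derivation:
Token 1: literal('Q'). Output: "Q"
Token 2: literal('D'). Output: "QD"
Token 3: backref(off=1, len=2) (overlapping!). Copied 'DD' from pos 1. Output: "QDDD"
Token 4: literal('D'). Output: "QDDDD"
Token 5: backref(off=4, len=6). Buffer before: "QDDDD" (len 5)
  byte 1: read out[1]='D', append. Buffer now: "QDDDDD"
  byte 2: read out[2]='D', append. Buffer now: "QDDDDDD"
  byte 3: read out[3]='D', append. Buffer now: "QDDDDDDD"
  byte 4: read out[4]='D', append. Buffer now: "QDDDDDDDD"
  byte 5: read out[5]='D', append. Buffer now: "QDDDDDDDDD"
  byte 6: read out[6]='D', append. Buffer now: "QDDDDDDDDDD"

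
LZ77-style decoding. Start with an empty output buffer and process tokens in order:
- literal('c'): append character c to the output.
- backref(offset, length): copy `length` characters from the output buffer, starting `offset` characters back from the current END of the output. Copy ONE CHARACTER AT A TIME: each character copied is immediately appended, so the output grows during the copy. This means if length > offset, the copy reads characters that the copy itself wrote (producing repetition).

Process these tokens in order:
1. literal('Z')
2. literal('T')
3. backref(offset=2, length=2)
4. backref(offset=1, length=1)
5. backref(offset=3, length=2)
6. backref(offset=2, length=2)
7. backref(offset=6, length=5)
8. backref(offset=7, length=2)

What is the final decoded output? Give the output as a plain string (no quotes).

Answer: ZTZTTZTZTTTZTZZT

Derivation:
Token 1: literal('Z'). Output: "Z"
Token 2: literal('T'). Output: "ZT"
Token 3: backref(off=2, len=2). Copied 'ZT' from pos 0. Output: "ZTZT"
Token 4: backref(off=1, len=1). Copied 'T' from pos 3. Output: "ZTZTT"
Token 5: backref(off=3, len=2). Copied 'ZT' from pos 2. Output: "ZTZTTZT"
Token 6: backref(off=2, len=2). Copied 'ZT' from pos 5. Output: "ZTZTTZTZT"
Token 7: backref(off=6, len=5). Copied 'TTZTZ' from pos 3. Output: "ZTZTTZTZTTTZTZ"
Token 8: backref(off=7, len=2). Copied 'ZT' from pos 7. Output: "ZTZTTZTZTTTZTZZT"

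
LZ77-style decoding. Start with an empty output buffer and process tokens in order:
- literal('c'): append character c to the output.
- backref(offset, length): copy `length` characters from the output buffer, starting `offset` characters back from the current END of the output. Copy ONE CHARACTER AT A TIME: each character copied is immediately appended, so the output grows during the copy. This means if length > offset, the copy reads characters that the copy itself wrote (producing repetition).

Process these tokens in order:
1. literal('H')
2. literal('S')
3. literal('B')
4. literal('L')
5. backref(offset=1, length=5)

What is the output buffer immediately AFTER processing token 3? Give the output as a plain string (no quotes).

Token 1: literal('H'). Output: "H"
Token 2: literal('S'). Output: "HS"
Token 3: literal('B'). Output: "HSB"

Answer: HSB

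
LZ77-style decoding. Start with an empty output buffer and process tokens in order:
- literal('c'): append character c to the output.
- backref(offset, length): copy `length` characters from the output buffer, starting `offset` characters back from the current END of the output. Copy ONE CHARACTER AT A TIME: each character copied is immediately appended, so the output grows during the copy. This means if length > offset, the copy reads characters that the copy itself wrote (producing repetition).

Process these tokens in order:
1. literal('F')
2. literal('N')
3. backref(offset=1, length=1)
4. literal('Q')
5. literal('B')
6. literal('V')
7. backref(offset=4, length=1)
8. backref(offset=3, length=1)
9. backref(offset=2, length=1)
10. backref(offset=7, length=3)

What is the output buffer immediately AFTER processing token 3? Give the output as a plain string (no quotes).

Answer: FNN

Derivation:
Token 1: literal('F'). Output: "F"
Token 2: literal('N'). Output: "FN"
Token 3: backref(off=1, len=1). Copied 'N' from pos 1. Output: "FNN"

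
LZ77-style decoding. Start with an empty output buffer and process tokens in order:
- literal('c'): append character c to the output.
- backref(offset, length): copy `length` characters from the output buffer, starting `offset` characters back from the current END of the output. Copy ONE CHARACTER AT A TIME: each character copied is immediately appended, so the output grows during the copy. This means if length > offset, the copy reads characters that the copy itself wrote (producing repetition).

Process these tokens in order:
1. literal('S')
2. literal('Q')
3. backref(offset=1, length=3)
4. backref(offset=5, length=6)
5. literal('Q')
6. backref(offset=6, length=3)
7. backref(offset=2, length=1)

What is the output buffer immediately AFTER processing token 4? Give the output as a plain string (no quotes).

Token 1: literal('S'). Output: "S"
Token 2: literal('Q'). Output: "SQ"
Token 3: backref(off=1, len=3) (overlapping!). Copied 'QQQ' from pos 1. Output: "SQQQQ"
Token 4: backref(off=5, len=6) (overlapping!). Copied 'SQQQQS' from pos 0. Output: "SQQQQSQQQQS"

Answer: SQQQQSQQQQS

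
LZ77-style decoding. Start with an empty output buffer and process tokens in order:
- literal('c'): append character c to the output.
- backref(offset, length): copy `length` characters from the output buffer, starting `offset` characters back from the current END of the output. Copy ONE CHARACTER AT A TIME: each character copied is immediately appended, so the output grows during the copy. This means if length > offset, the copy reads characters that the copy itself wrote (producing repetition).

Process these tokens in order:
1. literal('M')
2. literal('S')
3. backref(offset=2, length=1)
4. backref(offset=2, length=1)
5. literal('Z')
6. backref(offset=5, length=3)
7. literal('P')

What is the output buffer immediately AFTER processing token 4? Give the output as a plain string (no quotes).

Answer: MSMS

Derivation:
Token 1: literal('M'). Output: "M"
Token 2: literal('S'). Output: "MS"
Token 3: backref(off=2, len=1). Copied 'M' from pos 0. Output: "MSM"
Token 4: backref(off=2, len=1). Copied 'S' from pos 1. Output: "MSMS"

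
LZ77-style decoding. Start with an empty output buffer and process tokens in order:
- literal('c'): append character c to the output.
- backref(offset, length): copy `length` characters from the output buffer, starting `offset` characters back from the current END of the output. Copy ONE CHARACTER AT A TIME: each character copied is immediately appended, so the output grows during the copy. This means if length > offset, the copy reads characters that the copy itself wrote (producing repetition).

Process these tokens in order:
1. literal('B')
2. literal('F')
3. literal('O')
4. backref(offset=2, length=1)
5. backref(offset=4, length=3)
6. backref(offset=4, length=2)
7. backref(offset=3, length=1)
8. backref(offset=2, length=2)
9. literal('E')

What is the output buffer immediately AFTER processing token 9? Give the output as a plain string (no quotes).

Token 1: literal('B'). Output: "B"
Token 2: literal('F'). Output: "BF"
Token 3: literal('O'). Output: "BFO"
Token 4: backref(off=2, len=1). Copied 'F' from pos 1. Output: "BFOF"
Token 5: backref(off=4, len=3). Copied 'BFO' from pos 0. Output: "BFOFBFO"
Token 6: backref(off=4, len=2). Copied 'FB' from pos 3. Output: "BFOFBFOFB"
Token 7: backref(off=3, len=1). Copied 'O' from pos 6. Output: "BFOFBFOFBO"
Token 8: backref(off=2, len=2). Copied 'BO' from pos 8. Output: "BFOFBFOFBOBO"
Token 9: literal('E'). Output: "BFOFBFOFBOBOE"

Answer: BFOFBFOFBOBOE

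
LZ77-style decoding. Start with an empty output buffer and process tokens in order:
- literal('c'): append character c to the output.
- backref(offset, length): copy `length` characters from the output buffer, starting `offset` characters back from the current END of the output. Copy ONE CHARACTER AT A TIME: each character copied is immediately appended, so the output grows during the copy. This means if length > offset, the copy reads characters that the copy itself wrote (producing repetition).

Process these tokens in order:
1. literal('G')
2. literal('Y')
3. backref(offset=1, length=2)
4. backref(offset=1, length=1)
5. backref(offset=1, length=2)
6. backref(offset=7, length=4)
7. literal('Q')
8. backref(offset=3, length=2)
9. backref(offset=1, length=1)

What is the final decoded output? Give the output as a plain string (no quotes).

Answer: GYYYYYYGYYYQYYY

Derivation:
Token 1: literal('G'). Output: "G"
Token 2: literal('Y'). Output: "GY"
Token 3: backref(off=1, len=2) (overlapping!). Copied 'YY' from pos 1. Output: "GYYY"
Token 4: backref(off=1, len=1). Copied 'Y' from pos 3. Output: "GYYYY"
Token 5: backref(off=1, len=2) (overlapping!). Copied 'YY' from pos 4. Output: "GYYYYYY"
Token 6: backref(off=7, len=4). Copied 'GYYY' from pos 0. Output: "GYYYYYYGYYY"
Token 7: literal('Q'). Output: "GYYYYYYGYYYQ"
Token 8: backref(off=3, len=2). Copied 'YY' from pos 9. Output: "GYYYYYYGYYYQYY"
Token 9: backref(off=1, len=1). Copied 'Y' from pos 13. Output: "GYYYYYYGYYYQYYY"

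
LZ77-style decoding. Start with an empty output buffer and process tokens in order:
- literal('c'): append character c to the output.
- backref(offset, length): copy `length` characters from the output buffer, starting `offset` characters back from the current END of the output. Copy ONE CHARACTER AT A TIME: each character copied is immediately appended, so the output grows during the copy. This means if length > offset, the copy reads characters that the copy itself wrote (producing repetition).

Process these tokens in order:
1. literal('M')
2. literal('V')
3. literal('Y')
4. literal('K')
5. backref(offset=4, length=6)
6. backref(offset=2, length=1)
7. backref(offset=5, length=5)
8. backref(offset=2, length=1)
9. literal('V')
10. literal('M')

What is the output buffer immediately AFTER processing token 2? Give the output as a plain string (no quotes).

Answer: MV

Derivation:
Token 1: literal('M'). Output: "M"
Token 2: literal('V'). Output: "MV"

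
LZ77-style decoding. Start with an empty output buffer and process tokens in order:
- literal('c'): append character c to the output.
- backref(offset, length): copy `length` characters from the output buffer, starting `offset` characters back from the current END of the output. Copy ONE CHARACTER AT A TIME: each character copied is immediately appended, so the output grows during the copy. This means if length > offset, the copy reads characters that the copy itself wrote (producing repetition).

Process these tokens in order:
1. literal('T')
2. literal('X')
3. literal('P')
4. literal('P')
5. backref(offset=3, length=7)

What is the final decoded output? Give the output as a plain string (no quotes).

Token 1: literal('T'). Output: "T"
Token 2: literal('X'). Output: "TX"
Token 3: literal('P'). Output: "TXP"
Token 4: literal('P'). Output: "TXPP"
Token 5: backref(off=3, len=7) (overlapping!). Copied 'XPPXPPX' from pos 1. Output: "TXPPXPPXPPX"

Answer: TXPPXPPXPPX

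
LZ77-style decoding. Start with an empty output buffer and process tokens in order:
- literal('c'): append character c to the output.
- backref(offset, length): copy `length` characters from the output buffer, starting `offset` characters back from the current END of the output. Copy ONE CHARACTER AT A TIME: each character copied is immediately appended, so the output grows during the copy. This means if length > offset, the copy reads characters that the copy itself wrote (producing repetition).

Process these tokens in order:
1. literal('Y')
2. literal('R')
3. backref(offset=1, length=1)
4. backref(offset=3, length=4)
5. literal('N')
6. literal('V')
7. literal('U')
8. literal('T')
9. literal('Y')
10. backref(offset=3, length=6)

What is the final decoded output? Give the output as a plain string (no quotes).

Answer: YRRYRRYNVUTYUTYUTY

Derivation:
Token 1: literal('Y'). Output: "Y"
Token 2: literal('R'). Output: "YR"
Token 3: backref(off=1, len=1). Copied 'R' from pos 1. Output: "YRR"
Token 4: backref(off=3, len=4) (overlapping!). Copied 'YRRY' from pos 0. Output: "YRRYRRY"
Token 5: literal('N'). Output: "YRRYRRYN"
Token 6: literal('V'). Output: "YRRYRRYNV"
Token 7: literal('U'). Output: "YRRYRRYNVU"
Token 8: literal('T'). Output: "YRRYRRYNVUT"
Token 9: literal('Y'). Output: "YRRYRRYNVUTY"
Token 10: backref(off=3, len=6) (overlapping!). Copied 'UTYUTY' from pos 9. Output: "YRRYRRYNVUTYUTYUTY"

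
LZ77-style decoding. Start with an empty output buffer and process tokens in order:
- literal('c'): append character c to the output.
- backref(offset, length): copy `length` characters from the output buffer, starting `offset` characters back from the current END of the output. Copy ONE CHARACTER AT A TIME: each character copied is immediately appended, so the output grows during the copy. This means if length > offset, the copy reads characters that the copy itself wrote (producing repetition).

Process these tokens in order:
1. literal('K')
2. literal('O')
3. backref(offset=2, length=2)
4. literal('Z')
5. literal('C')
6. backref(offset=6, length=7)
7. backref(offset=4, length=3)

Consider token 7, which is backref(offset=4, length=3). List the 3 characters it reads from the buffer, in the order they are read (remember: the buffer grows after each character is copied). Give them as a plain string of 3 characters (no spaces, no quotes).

Token 1: literal('K'). Output: "K"
Token 2: literal('O'). Output: "KO"
Token 3: backref(off=2, len=2). Copied 'KO' from pos 0. Output: "KOKO"
Token 4: literal('Z'). Output: "KOKOZ"
Token 5: literal('C'). Output: "KOKOZC"
Token 6: backref(off=6, len=7) (overlapping!). Copied 'KOKOZCK' from pos 0. Output: "KOKOZCKOKOZCK"
Token 7: backref(off=4, len=3). Buffer before: "KOKOZCKOKOZCK" (len 13)
  byte 1: read out[9]='O', append. Buffer now: "KOKOZCKOKOZCKO"
  byte 2: read out[10]='Z', append. Buffer now: "KOKOZCKOKOZCKOZ"
  byte 3: read out[11]='C', append. Buffer now: "KOKOZCKOKOZCKOZC"

Answer: OZC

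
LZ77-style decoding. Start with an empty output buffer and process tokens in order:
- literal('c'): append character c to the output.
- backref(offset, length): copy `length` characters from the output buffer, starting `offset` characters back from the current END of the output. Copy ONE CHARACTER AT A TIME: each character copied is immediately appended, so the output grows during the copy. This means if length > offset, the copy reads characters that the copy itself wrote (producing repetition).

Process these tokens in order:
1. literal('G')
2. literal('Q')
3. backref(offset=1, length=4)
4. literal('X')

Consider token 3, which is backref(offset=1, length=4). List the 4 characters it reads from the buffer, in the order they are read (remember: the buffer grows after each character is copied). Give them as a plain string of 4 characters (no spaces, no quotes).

Answer: QQQQ

Derivation:
Token 1: literal('G'). Output: "G"
Token 2: literal('Q'). Output: "GQ"
Token 3: backref(off=1, len=4). Buffer before: "GQ" (len 2)
  byte 1: read out[1]='Q', append. Buffer now: "GQQ"
  byte 2: read out[2]='Q', append. Buffer now: "GQQQ"
  byte 3: read out[3]='Q', append. Buffer now: "GQQQQ"
  byte 4: read out[4]='Q', append. Buffer now: "GQQQQQ"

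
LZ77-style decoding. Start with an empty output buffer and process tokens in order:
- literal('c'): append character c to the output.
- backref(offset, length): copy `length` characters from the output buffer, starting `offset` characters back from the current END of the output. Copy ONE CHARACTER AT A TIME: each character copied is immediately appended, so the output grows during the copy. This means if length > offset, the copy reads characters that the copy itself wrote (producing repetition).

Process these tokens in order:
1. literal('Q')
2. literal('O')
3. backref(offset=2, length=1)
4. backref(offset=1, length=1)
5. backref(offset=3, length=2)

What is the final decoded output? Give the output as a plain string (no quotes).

Token 1: literal('Q'). Output: "Q"
Token 2: literal('O'). Output: "QO"
Token 3: backref(off=2, len=1). Copied 'Q' from pos 0. Output: "QOQ"
Token 4: backref(off=1, len=1). Copied 'Q' from pos 2. Output: "QOQQ"
Token 5: backref(off=3, len=2). Copied 'OQ' from pos 1. Output: "QOQQOQ"

Answer: QOQQOQ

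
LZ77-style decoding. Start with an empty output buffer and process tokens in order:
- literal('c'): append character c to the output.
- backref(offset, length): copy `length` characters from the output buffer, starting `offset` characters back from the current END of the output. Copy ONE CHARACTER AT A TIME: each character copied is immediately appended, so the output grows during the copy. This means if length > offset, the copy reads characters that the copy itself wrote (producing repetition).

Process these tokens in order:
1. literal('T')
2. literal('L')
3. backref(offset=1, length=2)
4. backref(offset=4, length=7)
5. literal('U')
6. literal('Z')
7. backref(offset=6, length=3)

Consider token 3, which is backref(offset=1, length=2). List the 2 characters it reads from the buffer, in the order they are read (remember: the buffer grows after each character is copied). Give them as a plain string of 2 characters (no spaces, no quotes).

Answer: LL

Derivation:
Token 1: literal('T'). Output: "T"
Token 2: literal('L'). Output: "TL"
Token 3: backref(off=1, len=2). Buffer before: "TL" (len 2)
  byte 1: read out[1]='L', append. Buffer now: "TLL"
  byte 2: read out[2]='L', append. Buffer now: "TLLL"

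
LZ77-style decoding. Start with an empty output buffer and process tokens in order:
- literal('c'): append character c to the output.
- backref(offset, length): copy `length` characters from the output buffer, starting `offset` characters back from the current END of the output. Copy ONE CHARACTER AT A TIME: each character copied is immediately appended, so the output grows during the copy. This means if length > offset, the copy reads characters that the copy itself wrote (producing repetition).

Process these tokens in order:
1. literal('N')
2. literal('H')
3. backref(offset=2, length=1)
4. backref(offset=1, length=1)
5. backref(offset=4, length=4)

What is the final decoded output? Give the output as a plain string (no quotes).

Token 1: literal('N'). Output: "N"
Token 2: literal('H'). Output: "NH"
Token 3: backref(off=2, len=1). Copied 'N' from pos 0. Output: "NHN"
Token 4: backref(off=1, len=1). Copied 'N' from pos 2. Output: "NHNN"
Token 5: backref(off=4, len=4). Copied 'NHNN' from pos 0. Output: "NHNNNHNN"

Answer: NHNNNHNN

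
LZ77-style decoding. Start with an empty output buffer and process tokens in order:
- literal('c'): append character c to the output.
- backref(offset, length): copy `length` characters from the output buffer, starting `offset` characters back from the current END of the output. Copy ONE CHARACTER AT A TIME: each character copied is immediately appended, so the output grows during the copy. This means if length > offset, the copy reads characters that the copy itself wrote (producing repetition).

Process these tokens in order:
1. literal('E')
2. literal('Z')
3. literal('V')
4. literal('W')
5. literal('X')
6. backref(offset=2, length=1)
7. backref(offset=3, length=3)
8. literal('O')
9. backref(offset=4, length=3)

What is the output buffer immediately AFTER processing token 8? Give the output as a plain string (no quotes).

Token 1: literal('E'). Output: "E"
Token 2: literal('Z'). Output: "EZ"
Token 3: literal('V'). Output: "EZV"
Token 4: literal('W'). Output: "EZVW"
Token 5: literal('X'). Output: "EZVWX"
Token 6: backref(off=2, len=1). Copied 'W' from pos 3. Output: "EZVWXW"
Token 7: backref(off=3, len=3). Copied 'WXW' from pos 3. Output: "EZVWXWWXW"
Token 8: literal('O'). Output: "EZVWXWWXWO"

Answer: EZVWXWWXWO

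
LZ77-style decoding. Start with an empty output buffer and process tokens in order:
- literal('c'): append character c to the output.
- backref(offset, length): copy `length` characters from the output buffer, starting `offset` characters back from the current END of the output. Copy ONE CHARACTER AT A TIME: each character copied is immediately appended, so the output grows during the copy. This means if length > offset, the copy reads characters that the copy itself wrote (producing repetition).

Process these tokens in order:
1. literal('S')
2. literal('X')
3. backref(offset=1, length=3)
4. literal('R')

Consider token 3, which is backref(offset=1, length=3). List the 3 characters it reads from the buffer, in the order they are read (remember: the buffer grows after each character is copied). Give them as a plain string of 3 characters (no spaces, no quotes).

Answer: XXX

Derivation:
Token 1: literal('S'). Output: "S"
Token 2: literal('X'). Output: "SX"
Token 3: backref(off=1, len=3). Buffer before: "SX" (len 2)
  byte 1: read out[1]='X', append. Buffer now: "SXX"
  byte 2: read out[2]='X', append. Buffer now: "SXXX"
  byte 3: read out[3]='X', append. Buffer now: "SXXXX"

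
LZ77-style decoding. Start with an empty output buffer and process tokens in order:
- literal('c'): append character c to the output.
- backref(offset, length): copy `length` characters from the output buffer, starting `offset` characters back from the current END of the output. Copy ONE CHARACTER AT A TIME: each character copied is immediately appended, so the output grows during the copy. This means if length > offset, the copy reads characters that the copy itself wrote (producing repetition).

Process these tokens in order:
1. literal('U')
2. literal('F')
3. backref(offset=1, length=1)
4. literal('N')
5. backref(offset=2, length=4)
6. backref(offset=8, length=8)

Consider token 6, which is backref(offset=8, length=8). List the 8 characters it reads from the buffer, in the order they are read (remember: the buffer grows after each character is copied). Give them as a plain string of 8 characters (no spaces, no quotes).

Token 1: literal('U'). Output: "U"
Token 2: literal('F'). Output: "UF"
Token 3: backref(off=1, len=1). Copied 'F' from pos 1. Output: "UFF"
Token 4: literal('N'). Output: "UFFN"
Token 5: backref(off=2, len=4) (overlapping!). Copied 'FNFN' from pos 2. Output: "UFFNFNFN"
Token 6: backref(off=8, len=8). Buffer before: "UFFNFNFN" (len 8)
  byte 1: read out[0]='U', append. Buffer now: "UFFNFNFNU"
  byte 2: read out[1]='F', append. Buffer now: "UFFNFNFNUF"
  byte 3: read out[2]='F', append. Buffer now: "UFFNFNFNUFF"
  byte 4: read out[3]='N', append. Buffer now: "UFFNFNFNUFFN"
  byte 5: read out[4]='F', append. Buffer now: "UFFNFNFNUFFNF"
  byte 6: read out[5]='N', append. Buffer now: "UFFNFNFNUFFNFN"
  byte 7: read out[6]='F', append. Buffer now: "UFFNFNFNUFFNFNF"
  byte 8: read out[7]='N', append. Buffer now: "UFFNFNFNUFFNFNFN"

Answer: UFFNFNFN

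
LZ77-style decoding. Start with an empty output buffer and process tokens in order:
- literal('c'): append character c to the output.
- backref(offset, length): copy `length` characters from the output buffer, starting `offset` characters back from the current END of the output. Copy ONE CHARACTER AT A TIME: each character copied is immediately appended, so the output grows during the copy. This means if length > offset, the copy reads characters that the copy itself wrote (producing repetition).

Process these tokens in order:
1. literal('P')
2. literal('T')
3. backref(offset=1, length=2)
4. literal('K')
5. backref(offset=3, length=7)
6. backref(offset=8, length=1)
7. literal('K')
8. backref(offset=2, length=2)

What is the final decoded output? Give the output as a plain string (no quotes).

Answer: PTTTKTTKTTKTKKKK

Derivation:
Token 1: literal('P'). Output: "P"
Token 2: literal('T'). Output: "PT"
Token 3: backref(off=1, len=2) (overlapping!). Copied 'TT' from pos 1. Output: "PTTT"
Token 4: literal('K'). Output: "PTTTK"
Token 5: backref(off=3, len=7) (overlapping!). Copied 'TTKTTKT' from pos 2. Output: "PTTTKTTKTTKT"
Token 6: backref(off=8, len=1). Copied 'K' from pos 4. Output: "PTTTKTTKTTKTK"
Token 7: literal('K'). Output: "PTTTKTTKTTKTKK"
Token 8: backref(off=2, len=2). Copied 'KK' from pos 12. Output: "PTTTKTTKTTKTKKKK"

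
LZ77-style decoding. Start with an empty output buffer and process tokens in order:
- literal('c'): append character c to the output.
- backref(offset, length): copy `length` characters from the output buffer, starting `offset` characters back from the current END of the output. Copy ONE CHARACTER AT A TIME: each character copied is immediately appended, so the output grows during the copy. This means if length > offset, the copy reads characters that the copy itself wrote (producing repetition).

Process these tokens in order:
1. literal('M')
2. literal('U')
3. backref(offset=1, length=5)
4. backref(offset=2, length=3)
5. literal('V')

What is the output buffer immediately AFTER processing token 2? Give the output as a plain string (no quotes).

Answer: MU

Derivation:
Token 1: literal('M'). Output: "M"
Token 2: literal('U'). Output: "MU"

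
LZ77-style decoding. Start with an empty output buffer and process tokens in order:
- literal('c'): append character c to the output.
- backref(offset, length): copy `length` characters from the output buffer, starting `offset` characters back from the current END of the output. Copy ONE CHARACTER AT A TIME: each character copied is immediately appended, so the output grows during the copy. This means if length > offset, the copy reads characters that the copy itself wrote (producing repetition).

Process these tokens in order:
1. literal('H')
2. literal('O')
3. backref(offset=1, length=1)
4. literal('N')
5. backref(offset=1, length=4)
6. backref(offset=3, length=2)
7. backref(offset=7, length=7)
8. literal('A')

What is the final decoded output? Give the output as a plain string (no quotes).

Token 1: literal('H'). Output: "H"
Token 2: literal('O'). Output: "HO"
Token 3: backref(off=1, len=1). Copied 'O' from pos 1. Output: "HOO"
Token 4: literal('N'). Output: "HOON"
Token 5: backref(off=1, len=4) (overlapping!). Copied 'NNNN' from pos 3. Output: "HOONNNNN"
Token 6: backref(off=3, len=2). Copied 'NN' from pos 5. Output: "HOONNNNNNN"
Token 7: backref(off=7, len=7). Copied 'NNNNNNN' from pos 3. Output: "HOONNNNNNNNNNNNNN"
Token 8: literal('A'). Output: "HOONNNNNNNNNNNNNNA"

Answer: HOONNNNNNNNNNNNNNA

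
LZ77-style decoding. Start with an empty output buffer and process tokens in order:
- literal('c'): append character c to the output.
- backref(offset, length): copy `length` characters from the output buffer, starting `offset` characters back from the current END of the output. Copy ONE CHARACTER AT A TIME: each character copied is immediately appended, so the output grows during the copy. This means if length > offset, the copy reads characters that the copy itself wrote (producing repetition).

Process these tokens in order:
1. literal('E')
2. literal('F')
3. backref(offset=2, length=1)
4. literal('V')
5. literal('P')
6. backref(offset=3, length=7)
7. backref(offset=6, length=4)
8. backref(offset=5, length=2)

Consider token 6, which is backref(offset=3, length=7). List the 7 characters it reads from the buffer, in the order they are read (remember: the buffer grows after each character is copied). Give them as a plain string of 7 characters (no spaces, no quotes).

Token 1: literal('E'). Output: "E"
Token 2: literal('F'). Output: "EF"
Token 3: backref(off=2, len=1). Copied 'E' from pos 0. Output: "EFE"
Token 4: literal('V'). Output: "EFEV"
Token 5: literal('P'). Output: "EFEVP"
Token 6: backref(off=3, len=7). Buffer before: "EFEVP" (len 5)
  byte 1: read out[2]='E', append. Buffer now: "EFEVPE"
  byte 2: read out[3]='V', append. Buffer now: "EFEVPEV"
  byte 3: read out[4]='P', append. Buffer now: "EFEVPEVP"
  byte 4: read out[5]='E', append. Buffer now: "EFEVPEVPE"
  byte 5: read out[6]='V', append. Buffer now: "EFEVPEVPEV"
  byte 6: read out[7]='P', append. Buffer now: "EFEVPEVPEVP"
  byte 7: read out[8]='E', append. Buffer now: "EFEVPEVPEVPE"

Answer: EVPEVPE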